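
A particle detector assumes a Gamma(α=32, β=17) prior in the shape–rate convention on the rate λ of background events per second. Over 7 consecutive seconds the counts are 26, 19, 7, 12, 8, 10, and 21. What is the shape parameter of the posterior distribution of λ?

Total count: 26 + 19 + 7 + 12 + 8 + 10 + 21 = 103.
Total exposure: 7 seconds.
Posterior: α' = 32 + 103 = 135, β' = 17 + 7 = 24.

135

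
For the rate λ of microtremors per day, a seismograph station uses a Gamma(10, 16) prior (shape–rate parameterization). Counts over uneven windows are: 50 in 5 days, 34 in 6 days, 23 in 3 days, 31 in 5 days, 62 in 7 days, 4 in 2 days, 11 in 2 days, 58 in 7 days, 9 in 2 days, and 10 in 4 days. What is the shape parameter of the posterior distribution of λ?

302

Total count: 50 + 34 + 23 + 31 + 62 + 4 + 11 + 58 + 9 + 10 = 292.
Total exposure: 5 + 6 + 3 + 5 + 7 + 2 + 2 + 7 + 2 + 4 = 43 days.
By Gamma–Poisson conjugacy, the posterior is Gamma(α + Σx, β + Σt) = Gamma(10 + 292, 16 + 43) = Gamma(302, 59).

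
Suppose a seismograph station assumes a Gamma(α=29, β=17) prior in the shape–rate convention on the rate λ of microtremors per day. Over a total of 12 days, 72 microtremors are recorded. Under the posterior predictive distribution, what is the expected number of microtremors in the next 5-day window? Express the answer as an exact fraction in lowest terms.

505/29

Total count 72 over total exposure 12 days.
Gamma(α, β) with Poisson data over total exposure Σt gives posterior Gamma(α+Σx, β+Σt) = Gamma(101, 29).
Predictive mean over a 5-day window = T·E[λ|data] = 5·101/29 = 505/29.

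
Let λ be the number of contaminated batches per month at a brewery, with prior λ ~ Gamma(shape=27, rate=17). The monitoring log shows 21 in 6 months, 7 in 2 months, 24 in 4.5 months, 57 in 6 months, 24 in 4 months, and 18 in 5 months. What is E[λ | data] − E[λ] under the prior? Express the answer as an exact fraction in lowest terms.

41/17

Total count: 21 + 7 + 24 + 57 + 24 + 18 = 151.
Total exposure: 6 + 2 + 4.5 + 6 + 4 + 5 = 27.5 months.
Posterior: α' = 27 + 151 = 178, β' = 17 + 27.5 = 89/2.
Posterior mean = 178/(89/2) = 4; prior mean = 27/17 = 27/17. Difference = 4 − 27/17 = 41/17.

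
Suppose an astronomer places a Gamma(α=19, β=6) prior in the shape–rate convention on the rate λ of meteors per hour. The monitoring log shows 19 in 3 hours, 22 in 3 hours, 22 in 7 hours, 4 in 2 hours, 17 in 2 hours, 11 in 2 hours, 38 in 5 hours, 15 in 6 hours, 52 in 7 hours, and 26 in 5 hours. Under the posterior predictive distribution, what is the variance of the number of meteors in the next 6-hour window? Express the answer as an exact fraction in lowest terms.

Total count: 19 + 22 + 22 + 4 + 17 + 11 + 38 + 15 + 52 + 26 = 226.
Total exposure: 3 + 3 + 7 + 2 + 2 + 2 + 5 + 6 + 7 + 5 = 42 hours.
Posterior: α' = 19 + 226 = 245, β' = 6 + 42 = 48.
The posterior predictive for a window of length T is Negative Binomial with variance T·α'·(β'+T)/β'² = 6·245·54/2304 = 2205/64.

2205/64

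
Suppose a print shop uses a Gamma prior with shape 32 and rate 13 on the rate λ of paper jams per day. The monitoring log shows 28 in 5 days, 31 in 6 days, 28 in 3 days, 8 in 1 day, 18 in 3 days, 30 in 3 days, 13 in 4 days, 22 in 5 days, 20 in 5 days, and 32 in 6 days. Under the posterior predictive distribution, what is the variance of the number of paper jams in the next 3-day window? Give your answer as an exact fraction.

2489/162

Total count: 28 + 31 + 28 + 8 + 18 + 30 + 13 + 22 + 20 + 32 = 230.
Total exposure: 5 + 6 + 3 + 1 + 3 + 3 + 4 + 5 + 5 + 6 = 41 days.
The Gamma prior is conjugate for the Poisson rate, so λ | data ~ Gamma(32+230, 13+41) = Gamma(262, 54).
The posterior predictive for a window of length T is Negative Binomial with variance T·α'·(β'+T)/β'² = 3·262·57/2916 = 2489/162.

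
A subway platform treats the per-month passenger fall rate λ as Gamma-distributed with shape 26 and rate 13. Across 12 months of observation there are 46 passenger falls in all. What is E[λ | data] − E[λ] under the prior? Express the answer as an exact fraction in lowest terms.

22/25

Total count 46 over total exposure 12 months.
Gamma(α, β) with Poisson data over total exposure Σt gives posterior Gamma(α+Σx, β+Σt) = Gamma(72, 25).
Posterior mean = 72/25 = 72/25; prior mean = 26/13 = 2. Difference = 72/25 − 2 = 22/25.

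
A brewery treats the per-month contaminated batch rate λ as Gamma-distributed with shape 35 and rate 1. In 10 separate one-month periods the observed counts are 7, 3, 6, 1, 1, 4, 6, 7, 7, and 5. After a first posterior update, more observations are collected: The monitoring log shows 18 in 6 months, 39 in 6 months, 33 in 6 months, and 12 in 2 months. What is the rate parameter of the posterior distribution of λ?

Total count: 7 + 3 + 6 + 1 + 1 + 4 + 6 + 7 + 7 + 5 = 47.
Total exposure: 10 months.
After the first batch: Gamma(35 + 47, 1 + 10) = Gamma(82, 11).
Total count: 18 + 39 + 33 + 12 = 102.
Total exposure: 6 + 6 + 6 + 2 = 20 months.
After the second batch: Gamma(82 + 102, 11 + 20) = Gamma(184, 31).

31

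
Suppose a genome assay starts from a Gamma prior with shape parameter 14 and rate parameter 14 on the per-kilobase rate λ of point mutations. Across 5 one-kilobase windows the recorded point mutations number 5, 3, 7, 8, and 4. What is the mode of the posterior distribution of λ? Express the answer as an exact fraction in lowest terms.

Total count: 5 + 3 + 7 + 8 + 4 = 27.
Total exposure: 5 kilobases.
Gamma(α, β) with Poisson data over total exposure Σt gives posterior Gamma(α+Σx, β+Σt) = Gamma(41, 19).
Posterior mode = (α'−1)/β' = 40/19.

40/19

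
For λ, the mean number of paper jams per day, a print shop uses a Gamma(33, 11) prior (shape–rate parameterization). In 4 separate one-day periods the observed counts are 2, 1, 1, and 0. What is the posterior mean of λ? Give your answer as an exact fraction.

Total count: 2 + 1 + 1 + 0 = 4.
Total exposure: 4 days.
Conjugate update: add total count to the shape and total exposure to the rate, giving Gamma(37, 15).
Posterior mean = α'/β' = 37/15.

37/15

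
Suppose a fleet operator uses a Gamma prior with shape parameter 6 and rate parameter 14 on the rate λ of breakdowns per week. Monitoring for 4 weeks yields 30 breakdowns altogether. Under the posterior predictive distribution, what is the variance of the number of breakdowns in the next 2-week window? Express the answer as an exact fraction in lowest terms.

Total count 30 over total exposure 4 weeks.
By Gamma–Poisson conjugacy, the posterior is Gamma(α + Σx, β + Σt) = Gamma(6 + 30, 14 + 4) = Gamma(36, 18).
The posterior predictive for a window of length T is Negative Binomial with variance T·α'·(β'+T)/β'² = 2·36·20/324 = 40/9.

40/9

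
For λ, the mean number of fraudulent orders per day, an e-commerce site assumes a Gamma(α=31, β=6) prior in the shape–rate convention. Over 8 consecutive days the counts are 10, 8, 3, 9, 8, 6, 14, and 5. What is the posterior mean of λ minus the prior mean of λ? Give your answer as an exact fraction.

Total count: 10 + 8 + 3 + 9 + 8 + 6 + 14 + 5 = 63.
Total exposure: 8 days.
Gamma(α, β) with Poisson data over total exposure Σt gives posterior Gamma(α+Σx, β+Σt) = Gamma(94, 14).
Posterior mean = 94/14 = 47/7; prior mean = 31/6 = 31/6. Difference = 47/7 − 31/6 = 65/42.

65/42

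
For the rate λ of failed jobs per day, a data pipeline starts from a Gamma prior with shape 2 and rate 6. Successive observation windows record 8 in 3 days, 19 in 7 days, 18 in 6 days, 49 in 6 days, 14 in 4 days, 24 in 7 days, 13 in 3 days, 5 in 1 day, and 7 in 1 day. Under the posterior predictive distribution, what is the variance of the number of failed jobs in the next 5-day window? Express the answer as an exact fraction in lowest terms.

Total count: 8 + 19 + 18 + 49 + 14 + 24 + 13 + 5 + 7 = 157.
Total exposure: 3 + 7 + 6 + 6 + 4 + 7 + 3 + 1 + 1 = 38 days.
The Gamma prior is conjugate for the Poisson rate, so λ | data ~ Gamma(2+157, 6+38) = Gamma(159, 44).
The posterior predictive for a window of length T is Negative Binomial with variance T·α'·(β'+T)/β'² = 5·159·49/1936 = 38955/1936.

38955/1936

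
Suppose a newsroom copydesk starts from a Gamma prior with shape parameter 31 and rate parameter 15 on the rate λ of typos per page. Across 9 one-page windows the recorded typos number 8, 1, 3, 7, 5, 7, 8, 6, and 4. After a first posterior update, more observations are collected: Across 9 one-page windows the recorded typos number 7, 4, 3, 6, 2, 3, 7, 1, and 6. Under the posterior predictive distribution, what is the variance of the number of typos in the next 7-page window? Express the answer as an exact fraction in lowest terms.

33320/1089

Total count: 8 + 1 + 3 + 7 + 5 + 7 + 8 + 6 + 4 = 49.
Total exposure: 9 pages.
After the first batch: Gamma(31 + 49, 15 + 9) = Gamma(80, 24).
Total count: 7 + 4 + 3 + 6 + 2 + 3 + 7 + 1 + 6 = 39.
Total exposure: 9 pages.
After the second batch: Gamma(80 + 39, 24 + 9) = Gamma(119, 33).
The posterior predictive for a window of length T is Negative Binomial with variance T·α'·(β'+T)/β'² = 7·119·40/1089 = 33320/1089.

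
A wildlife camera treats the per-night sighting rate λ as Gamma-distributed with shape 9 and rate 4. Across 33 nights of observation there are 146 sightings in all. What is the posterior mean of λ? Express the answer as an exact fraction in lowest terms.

155/37

Total count 146 over total exposure 33 nights.
Conjugate update: add total count to the shape and total exposure to the rate, giving Gamma(155, 37).
Posterior mean = α'/β' = 155/37.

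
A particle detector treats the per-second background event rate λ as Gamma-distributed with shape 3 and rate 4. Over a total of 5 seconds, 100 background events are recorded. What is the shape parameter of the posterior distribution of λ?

Total count 100 over total exposure 5 seconds.
Conjugate update: add total count to the shape and total exposure to the rate, giving Gamma(103, 9).

103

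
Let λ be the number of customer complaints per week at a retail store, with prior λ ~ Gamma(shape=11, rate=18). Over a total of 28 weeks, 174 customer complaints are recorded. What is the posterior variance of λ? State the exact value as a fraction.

185/2116

Total count 174 over total exposure 28 weeks.
By Gamma–Poisson conjugacy, the posterior is Gamma(α + Σx, β + Σt) = Gamma(11 + 174, 18 + 28) = Gamma(185, 46).
Posterior variance = α'/β'² = 185/2116.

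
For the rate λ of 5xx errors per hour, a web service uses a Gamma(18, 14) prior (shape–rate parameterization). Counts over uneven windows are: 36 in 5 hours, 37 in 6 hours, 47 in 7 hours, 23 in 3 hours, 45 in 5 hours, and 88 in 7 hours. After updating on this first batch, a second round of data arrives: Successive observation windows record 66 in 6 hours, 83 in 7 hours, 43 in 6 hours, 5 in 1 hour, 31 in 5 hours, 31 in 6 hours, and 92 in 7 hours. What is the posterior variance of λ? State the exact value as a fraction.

129/1445

Total count: 36 + 37 + 47 + 23 + 45 + 88 = 276.
Total exposure: 5 + 6 + 7 + 3 + 5 + 7 = 33 hours.
After the first batch: Gamma(18 + 276, 14 + 33) = Gamma(294, 47).
Total count: 66 + 83 + 43 + 5 + 31 + 31 + 92 = 351.
Total exposure: 6 + 7 + 6 + 1 + 5 + 6 + 7 = 38 hours.
After the second batch: Gamma(294 + 351, 47 + 38) = Gamma(645, 85).
Posterior variance = α'/β'² = 645/7225 = 129/1445.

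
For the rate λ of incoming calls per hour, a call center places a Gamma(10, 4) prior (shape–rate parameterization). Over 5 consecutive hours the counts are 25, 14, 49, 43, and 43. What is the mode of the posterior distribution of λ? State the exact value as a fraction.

61/3

Total count: 25 + 14 + 49 + 43 + 43 = 174.
Total exposure: 5 hours.
By Gamma–Poisson conjugacy, the posterior is Gamma(α + Σx, β + Σt) = Gamma(10 + 174, 4 + 5) = Gamma(184, 9).
Posterior mode = (α'−1)/β' = 183/9 = 61/3.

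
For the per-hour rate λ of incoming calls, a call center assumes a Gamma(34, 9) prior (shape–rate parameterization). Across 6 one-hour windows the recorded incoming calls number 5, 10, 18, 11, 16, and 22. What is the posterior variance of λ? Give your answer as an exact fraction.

116/225

Total count: 5 + 10 + 18 + 11 + 16 + 22 = 82.
Total exposure: 6 hours.
By Gamma–Poisson conjugacy, the posterior is Gamma(α + Σx, β + Σt) = Gamma(34 + 82, 9 + 6) = Gamma(116, 15).
Posterior variance = α'/β'² = 116/225.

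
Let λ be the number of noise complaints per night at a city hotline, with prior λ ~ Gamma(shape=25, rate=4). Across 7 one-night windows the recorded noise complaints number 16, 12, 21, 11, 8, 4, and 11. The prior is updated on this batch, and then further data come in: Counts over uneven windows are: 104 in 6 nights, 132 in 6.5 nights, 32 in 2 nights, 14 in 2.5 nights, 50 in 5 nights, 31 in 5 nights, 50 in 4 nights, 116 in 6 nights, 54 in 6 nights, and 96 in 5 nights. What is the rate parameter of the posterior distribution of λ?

Total count: 16 + 12 + 21 + 11 + 8 + 4 + 11 = 83.
Total exposure: 7 nights.
After the first batch: Gamma(25 + 83, 4 + 7) = Gamma(108, 11).
Total count: 104 + 132 + 32 + 14 + 50 + 31 + 50 + 116 + 54 + 96 = 679.
Total exposure: 6 + 6.5 + 2 + 2.5 + 5 + 5 + 4 + 6 + 6 + 5 = 48 nights.
After the second batch: Gamma(108 + 679, 11 + 48) = Gamma(787, 59).

59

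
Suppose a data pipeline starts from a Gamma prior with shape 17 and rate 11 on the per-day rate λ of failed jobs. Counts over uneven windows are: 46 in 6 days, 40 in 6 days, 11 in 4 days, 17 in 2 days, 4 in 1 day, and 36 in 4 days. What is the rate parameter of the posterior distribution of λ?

Total count: 46 + 40 + 11 + 17 + 4 + 36 = 154.
Total exposure: 6 + 6 + 4 + 2 + 1 + 4 = 23 days.
The Gamma prior is conjugate for the Poisson rate, so λ | data ~ Gamma(17+154, 11+23) = Gamma(171, 34).

34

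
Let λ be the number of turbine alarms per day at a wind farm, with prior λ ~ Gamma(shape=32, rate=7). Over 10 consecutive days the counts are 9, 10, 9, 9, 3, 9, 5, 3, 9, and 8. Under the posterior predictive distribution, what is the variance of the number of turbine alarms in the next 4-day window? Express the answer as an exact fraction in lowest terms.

Total count: 9 + 10 + 9 + 9 + 3 + 9 + 5 + 3 + 9 + 8 = 74.
Total exposure: 10 days.
Posterior: α' = 32 + 74 = 106, β' = 7 + 10 = 17.
The posterior predictive for a window of length T is Negative Binomial with variance T·α'·(β'+T)/β'² = 4·106·21/289 = 8904/289.

8904/289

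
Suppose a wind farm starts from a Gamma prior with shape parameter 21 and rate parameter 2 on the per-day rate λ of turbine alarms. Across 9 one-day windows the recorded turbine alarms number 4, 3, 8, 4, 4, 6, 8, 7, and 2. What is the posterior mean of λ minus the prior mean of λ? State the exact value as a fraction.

Total count: 4 + 3 + 8 + 4 + 4 + 6 + 8 + 7 + 2 = 46.
Total exposure: 9 days.
Conjugate update: add total count to the shape and total exposure to the rate, giving Gamma(67, 11).
Posterior mean = 67/11 = 67/11; prior mean = 21/2 = 21/2. Difference = 67/11 − 21/2 = -97/22.

-97/22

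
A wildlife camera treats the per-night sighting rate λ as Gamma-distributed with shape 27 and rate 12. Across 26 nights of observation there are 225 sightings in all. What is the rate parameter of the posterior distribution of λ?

38

Total count 225 over total exposure 26 nights.
Conjugate update: add total count to the shape and total exposure to the rate, giving Gamma(252, 38).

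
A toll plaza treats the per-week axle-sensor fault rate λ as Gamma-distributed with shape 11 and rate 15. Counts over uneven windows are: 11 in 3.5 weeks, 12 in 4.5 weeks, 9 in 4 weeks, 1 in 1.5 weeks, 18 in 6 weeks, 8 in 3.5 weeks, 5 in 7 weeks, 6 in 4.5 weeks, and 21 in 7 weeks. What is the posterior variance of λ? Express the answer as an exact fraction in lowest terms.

Total count: 11 + 12 + 9 + 1 + 18 + 8 + 5 + 6 + 21 = 91.
Total exposure: 3.5 + 4.5 + 4 + 1.5 + 6 + 3.5 + 7 + 4.5 + 7 = 41.5 weeks.
Gamma(α, β) with Poisson data over total exposure Σt gives posterior Gamma(α+Σx, β+Σt) = Gamma(102, 113/2).
Posterior variance = α'/β'² = 102/(12769/4) = 408/12769.

408/12769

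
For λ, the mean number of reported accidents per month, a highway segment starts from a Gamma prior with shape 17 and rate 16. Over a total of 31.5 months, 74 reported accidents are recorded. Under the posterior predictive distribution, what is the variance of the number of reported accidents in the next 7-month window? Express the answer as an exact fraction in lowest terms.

138866/9025

Total count 74 over total exposure 31.5 months.
The Gamma prior is conjugate for the Poisson rate, so λ | data ~ Gamma(17+74, 16+31.5) = Gamma(91, 95/2).
The posterior predictive for a window of length T is Negative Binomial with variance T·α'·(β'+T)/β'² = 7·91·(109/2)/(9025/4) = 138866/9025.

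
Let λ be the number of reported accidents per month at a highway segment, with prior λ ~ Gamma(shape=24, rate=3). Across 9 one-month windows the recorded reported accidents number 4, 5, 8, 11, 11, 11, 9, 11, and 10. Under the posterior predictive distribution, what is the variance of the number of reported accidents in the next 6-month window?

78

Total count: 4 + 5 + 8 + 11 + 11 + 11 + 9 + 11 + 10 = 80.
Total exposure: 9 months.
Posterior: α' = 24 + 80 = 104, β' = 3 + 9 = 12.
The posterior predictive for a window of length T is Negative Binomial with variance T·α'·(β'+T)/β'² = 6·104·18/144 = 78.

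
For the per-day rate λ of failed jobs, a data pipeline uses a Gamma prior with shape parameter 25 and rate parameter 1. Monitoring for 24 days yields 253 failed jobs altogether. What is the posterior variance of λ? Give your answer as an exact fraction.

278/625

Total count 253 over total exposure 24 days.
Gamma(α, β) with Poisson data over total exposure Σt gives posterior Gamma(α+Σx, β+Σt) = Gamma(278, 25).
Posterior variance = α'/β'² = 278/625.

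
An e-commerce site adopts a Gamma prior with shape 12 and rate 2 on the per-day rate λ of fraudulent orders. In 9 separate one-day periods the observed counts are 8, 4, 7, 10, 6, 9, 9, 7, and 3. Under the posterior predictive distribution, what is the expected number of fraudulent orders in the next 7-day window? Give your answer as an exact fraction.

Total count: 8 + 4 + 7 + 10 + 6 + 9 + 9 + 7 + 3 = 63.
Total exposure: 9 days.
Posterior: α' = 12 + 63 = 75, β' = 2 + 9 = 11.
Predictive mean over a 7-day window = T·E[λ|data] = 7·75/11 = 525/11.

525/11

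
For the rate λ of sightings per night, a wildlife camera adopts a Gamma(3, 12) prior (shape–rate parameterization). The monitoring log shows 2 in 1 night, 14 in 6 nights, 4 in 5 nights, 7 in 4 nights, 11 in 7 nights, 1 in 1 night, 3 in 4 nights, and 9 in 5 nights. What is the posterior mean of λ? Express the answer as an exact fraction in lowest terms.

Total count: 2 + 14 + 4 + 7 + 11 + 1 + 3 + 9 = 51.
Total exposure: 1 + 6 + 5 + 4 + 7 + 1 + 4 + 5 = 33 nights.
Conjugate update: add total count to the shape and total exposure to the rate, giving Gamma(54, 45).
Posterior mean = α'/β' = 54/45 = 6/5.

6/5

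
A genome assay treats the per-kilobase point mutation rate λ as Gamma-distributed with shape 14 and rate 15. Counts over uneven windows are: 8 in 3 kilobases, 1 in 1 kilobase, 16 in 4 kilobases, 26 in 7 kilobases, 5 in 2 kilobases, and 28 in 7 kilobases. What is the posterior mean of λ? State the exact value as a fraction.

Total count: 8 + 1 + 16 + 26 + 5 + 28 = 84.
Total exposure: 3 + 1 + 4 + 7 + 2 + 7 = 24 kilobases.
Conjugate update: add total count to the shape and total exposure to the rate, giving Gamma(98, 39).
Posterior mean = α'/β' = 98/39.

98/39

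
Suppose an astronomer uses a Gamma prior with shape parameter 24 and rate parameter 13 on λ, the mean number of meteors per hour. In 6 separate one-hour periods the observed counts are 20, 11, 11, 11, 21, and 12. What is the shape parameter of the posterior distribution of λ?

110

Total count: 20 + 11 + 11 + 11 + 21 + 12 = 86.
Total exposure: 6 hours.
Gamma(α, β) with Poisson data over total exposure Σt gives posterior Gamma(α+Σx, β+Σt) = Gamma(110, 19).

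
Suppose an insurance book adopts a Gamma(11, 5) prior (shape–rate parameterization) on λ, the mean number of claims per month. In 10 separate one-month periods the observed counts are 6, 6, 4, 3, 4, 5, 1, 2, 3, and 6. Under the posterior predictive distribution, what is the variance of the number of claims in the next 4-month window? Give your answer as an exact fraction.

1292/75

Total count: 6 + 6 + 4 + 3 + 4 + 5 + 1 + 2 + 3 + 6 = 40.
Total exposure: 10 months.
The Gamma prior is conjugate for the Poisson rate, so λ | data ~ Gamma(11+40, 5+10) = Gamma(51, 15).
The posterior predictive for a window of length T is Negative Binomial with variance T·α'·(β'+T)/β'² = 4·51·19/225 = 1292/75.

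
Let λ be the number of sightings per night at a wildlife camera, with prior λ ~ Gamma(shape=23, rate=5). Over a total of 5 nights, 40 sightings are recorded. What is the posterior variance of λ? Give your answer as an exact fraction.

Total count 40 over total exposure 5 nights.
The Gamma prior is conjugate for the Poisson rate, so λ | data ~ Gamma(23+40, 5+5) = Gamma(63, 10).
Posterior variance = α'/β'² = 63/100.

63/100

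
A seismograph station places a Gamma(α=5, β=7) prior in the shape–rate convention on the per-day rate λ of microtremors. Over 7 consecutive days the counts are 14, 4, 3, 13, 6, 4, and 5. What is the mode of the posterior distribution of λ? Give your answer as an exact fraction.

53/14

Total count: 14 + 4 + 3 + 13 + 6 + 4 + 5 = 49.
Total exposure: 7 days.
By Gamma–Poisson conjugacy, the posterior is Gamma(α + Σx, β + Σt) = Gamma(5 + 49, 7 + 7) = Gamma(54, 14).
Posterior mode = (α'−1)/β' = 53/14.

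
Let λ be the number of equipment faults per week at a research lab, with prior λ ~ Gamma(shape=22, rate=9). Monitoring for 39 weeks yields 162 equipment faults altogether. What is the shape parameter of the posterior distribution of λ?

Total count 162 over total exposure 39 weeks.
Gamma(α, β) with Poisson data over total exposure Σt gives posterior Gamma(α+Σx, β+Σt) = Gamma(184, 48).

184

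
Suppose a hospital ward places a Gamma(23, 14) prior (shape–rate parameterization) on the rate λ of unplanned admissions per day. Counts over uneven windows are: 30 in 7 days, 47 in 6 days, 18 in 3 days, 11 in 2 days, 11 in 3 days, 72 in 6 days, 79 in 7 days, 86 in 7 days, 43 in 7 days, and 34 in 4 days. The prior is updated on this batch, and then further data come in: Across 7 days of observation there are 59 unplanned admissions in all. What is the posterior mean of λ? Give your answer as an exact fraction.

Total count: 30 + 47 + 18 + 11 + 11 + 72 + 79 + 86 + 43 + 34 = 431.
Total exposure: 7 + 6 + 3 + 2 + 3 + 6 + 7 + 7 + 7 + 4 = 52 days.
After the first batch: Gamma(23 + 431, 14 + 52) = Gamma(454, 66).
Total count 59 over total exposure 7 days.
After the second batch: Gamma(454 + 59, 66 + 7) = Gamma(513, 73).
Posterior mean = α'/β' = 513/73.

513/73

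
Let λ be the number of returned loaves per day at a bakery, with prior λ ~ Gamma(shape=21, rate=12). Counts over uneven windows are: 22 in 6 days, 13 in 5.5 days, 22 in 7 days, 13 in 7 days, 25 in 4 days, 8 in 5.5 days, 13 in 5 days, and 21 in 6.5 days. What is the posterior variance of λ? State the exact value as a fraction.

632/13689

Total count: 22 + 13 + 22 + 13 + 25 + 8 + 13 + 21 = 137.
Total exposure: 6 + 5.5 + 7 + 7 + 4 + 5.5 + 5 + 6.5 = 46.5 days.
Conjugate update: add total count to the shape and total exposure to the rate, giving Gamma(158, 117/2).
Posterior variance = α'/β'² = 158/(13689/4) = 632/13689.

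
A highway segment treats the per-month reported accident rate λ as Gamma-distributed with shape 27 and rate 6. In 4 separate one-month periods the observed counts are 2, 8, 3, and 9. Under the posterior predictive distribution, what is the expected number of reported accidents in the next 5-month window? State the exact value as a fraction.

Total count: 2 + 8 + 3 + 9 = 22.
Total exposure: 4 months.
By Gamma–Poisson conjugacy, the posterior is Gamma(α + Σx, β + Σt) = Gamma(27 + 22, 6 + 4) = Gamma(49, 10).
Predictive mean over a 5-month window = T·E[λ|data] = 5·49/10 = 49/2.

49/2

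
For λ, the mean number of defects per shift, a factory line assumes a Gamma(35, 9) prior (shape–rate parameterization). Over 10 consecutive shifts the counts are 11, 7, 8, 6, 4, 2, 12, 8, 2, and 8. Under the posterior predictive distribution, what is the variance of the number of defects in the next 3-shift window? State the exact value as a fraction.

6798/361

Total count: 11 + 7 + 8 + 6 + 4 + 2 + 12 + 8 + 2 + 8 = 68.
Total exposure: 10 shifts.
Conjugate update: add total count to the shape and total exposure to the rate, giving Gamma(103, 19).
The posterior predictive for a window of length T is Negative Binomial with variance T·α'·(β'+T)/β'² = 3·103·22/361 = 6798/361.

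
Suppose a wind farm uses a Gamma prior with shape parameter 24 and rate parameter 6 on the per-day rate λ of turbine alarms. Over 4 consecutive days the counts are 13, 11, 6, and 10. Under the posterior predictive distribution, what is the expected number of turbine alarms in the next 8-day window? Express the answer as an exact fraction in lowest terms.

Total count: 13 + 11 + 6 + 10 = 40.
Total exposure: 4 days.
Conjugate update: add total count to the shape and total exposure to the rate, giving Gamma(64, 10).
Predictive mean over an 8-day window = T·E[λ|data] = 8·64/10 = 256/5.

256/5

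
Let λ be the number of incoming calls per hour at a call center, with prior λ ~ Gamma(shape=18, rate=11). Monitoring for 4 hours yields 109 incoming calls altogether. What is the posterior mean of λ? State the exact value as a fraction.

Total count 109 over total exposure 4 hours.
By Gamma–Poisson conjugacy, the posterior is Gamma(α + Σx, β + Σt) = Gamma(18 + 109, 11 + 4) = Gamma(127, 15).
Posterior mean = α'/β' = 127/15.

127/15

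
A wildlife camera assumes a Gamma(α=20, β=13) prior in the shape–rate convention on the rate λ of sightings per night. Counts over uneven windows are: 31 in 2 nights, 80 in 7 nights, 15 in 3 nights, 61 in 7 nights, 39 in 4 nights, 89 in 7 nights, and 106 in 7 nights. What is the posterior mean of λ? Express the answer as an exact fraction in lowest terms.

441/50

Total count: 31 + 80 + 15 + 61 + 39 + 89 + 106 = 421.
Total exposure: 2 + 7 + 3 + 7 + 4 + 7 + 7 = 37 nights.
Gamma(α, β) with Poisson data over total exposure Σt gives posterior Gamma(α+Σx, β+Σt) = Gamma(441, 50).
Posterior mean = α'/β' = 441/50.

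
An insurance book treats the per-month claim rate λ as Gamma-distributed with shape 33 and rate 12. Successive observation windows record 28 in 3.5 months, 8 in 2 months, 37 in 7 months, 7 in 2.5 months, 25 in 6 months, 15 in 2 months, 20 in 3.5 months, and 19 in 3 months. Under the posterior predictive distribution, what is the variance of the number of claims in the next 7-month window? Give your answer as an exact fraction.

Total count: 28 + 8 + 37 + 7 + 25 + 15 + 20 + 19 = 159.
Total exposure: 3.5 + 2 + 7 + 2.5 + 6 + 2 + 3.5 + 3 = 29.5 months.
The Gamma prior is conjugate for the Poisson rate, so λ | data ~ Gamma(33+159, 12+29.5) = Gamma(192, 83/2).
The posterior predictive for a window of length T is Negative Binomial with variance T·α'·(β'+T)/β'² = 7·192·(97/2)/(6889/4) = 260736/6889.

260736/6889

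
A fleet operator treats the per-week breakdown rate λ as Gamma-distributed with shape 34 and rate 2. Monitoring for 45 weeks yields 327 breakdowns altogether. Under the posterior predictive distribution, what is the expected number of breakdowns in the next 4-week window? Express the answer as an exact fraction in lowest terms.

Total count 327 over total exposure 45 weeks.
Posterior: α' = 34 + 327 = 361, β' = 2 + 45 = 47.
Predictive mean over a 4-week window = T·E[λ|data] = 4·361/47 = 1444/47.

1444/47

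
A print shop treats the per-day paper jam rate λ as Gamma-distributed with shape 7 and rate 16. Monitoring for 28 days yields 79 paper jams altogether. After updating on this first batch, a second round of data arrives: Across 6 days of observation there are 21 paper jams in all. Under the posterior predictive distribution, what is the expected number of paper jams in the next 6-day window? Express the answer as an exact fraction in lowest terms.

321/25

Total count 79 over total exposure 28 days.
After the first batch: Gamma(7 + 79, 16 + 28) = Gamma(86, 44).
Total count 21 over total exposure 6 days.
After the second batch: Gamma(86 + 21, 44 + 6) = Gamma(107, 50).
Predictive mean over a 6-day window = T·E[λ|data] = 6·107/50 = 321/25.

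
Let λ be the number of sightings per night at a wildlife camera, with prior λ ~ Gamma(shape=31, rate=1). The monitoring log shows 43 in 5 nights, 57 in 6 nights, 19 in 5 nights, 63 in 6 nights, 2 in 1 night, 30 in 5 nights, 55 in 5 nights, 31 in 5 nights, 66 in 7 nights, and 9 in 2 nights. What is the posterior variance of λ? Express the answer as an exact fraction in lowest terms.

203/1152

Total count: 43 + 57 + 19 + 63 + 2 + 30 + 55 + 31 + 66 + 9 = 375.
Total exposure: 5 + 6 + 5 + 6 + 1 + 5 + 5 + 5 + 7 + 2 = 47 nights.
Posterior: α' = 31 + 375 = 406, β' = 1 + 47 = 48.
Posterior variance = α'/β'² = 406/2304 = 203/1152.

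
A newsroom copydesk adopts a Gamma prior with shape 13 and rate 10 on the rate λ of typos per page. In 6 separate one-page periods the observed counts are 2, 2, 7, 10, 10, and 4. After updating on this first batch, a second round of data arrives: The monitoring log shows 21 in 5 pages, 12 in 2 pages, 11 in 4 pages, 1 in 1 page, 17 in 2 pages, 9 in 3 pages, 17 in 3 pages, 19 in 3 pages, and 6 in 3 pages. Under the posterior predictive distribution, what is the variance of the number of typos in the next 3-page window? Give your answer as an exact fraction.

345/28

Total count: 2 + 2 + 7 + 10 + 10 + 4 = 35.
Total exposure: 6 pages.
After the first batch: Gamma(13 + 35, 10 + 6) = Gamma(48, 16).
Total count: 21 + 12 + 11 + 1 + 17 + 9 + 17 + 19 + 6 = 113.
Total exposure: 5 + 2 + 4 + 1 + 2 + 3 + 3 + 3 + 3 = 26 pages.
After the second batch: Gamma(48 + 113, 16 + 26) = Gamma(161, 42).
The posterior predictive for a window of length T is Negative Binomial with variance T·α'·(β'+T)/β'² = 3·161·45/1764 = 345/28.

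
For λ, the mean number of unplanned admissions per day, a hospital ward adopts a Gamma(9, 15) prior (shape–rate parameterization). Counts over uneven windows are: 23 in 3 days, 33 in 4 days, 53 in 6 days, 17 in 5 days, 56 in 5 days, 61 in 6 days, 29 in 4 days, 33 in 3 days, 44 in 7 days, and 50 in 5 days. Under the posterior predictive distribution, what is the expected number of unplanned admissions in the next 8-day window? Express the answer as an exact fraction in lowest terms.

Total count: 23 + 33 + 53 + 17 + 56 + 61 + 29 + 33 + 44 + 50 = 399.
Total exposure: 3 + 4 + 6 + 5 + 5 + 6 + 4 + 3 + 7 + 5 = 48 days.
Conjugate update: add total count to the shape and total exposure to the rate, giving Gamma(408, 63).
Predictive mean over an 8-day window = T·E[λ|data] = 8·408/63 = 1088/21.

1088/21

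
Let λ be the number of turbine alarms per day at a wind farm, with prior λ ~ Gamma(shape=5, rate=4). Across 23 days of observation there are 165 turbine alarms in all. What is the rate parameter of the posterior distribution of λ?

27

Total count 165 over total exposure 23 days.
Posterior: α' = 5 + 165 = 170, β' = 4 + 23 = 27.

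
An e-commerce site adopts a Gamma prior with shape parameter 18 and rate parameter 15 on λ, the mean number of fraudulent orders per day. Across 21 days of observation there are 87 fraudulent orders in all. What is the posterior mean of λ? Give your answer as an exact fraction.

Total count 87 over total exposure 21 days.
Posterior: α' = 18 + 87 = 105, β' = 15 + 21 = 36.
Posterior mean = α'/β' = 105/36 = 35/12.

35/12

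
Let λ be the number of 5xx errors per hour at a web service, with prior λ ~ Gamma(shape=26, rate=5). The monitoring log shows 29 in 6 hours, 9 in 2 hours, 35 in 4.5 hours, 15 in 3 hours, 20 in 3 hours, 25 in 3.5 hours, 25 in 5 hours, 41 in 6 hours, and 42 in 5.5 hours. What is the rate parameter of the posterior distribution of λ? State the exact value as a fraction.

87/2

Total count: 29 + 9 + 35 + 15 + 20 + 25 + 25 + 41 + 42 = 241.
Total exposure: 6 + 2 + 4.5 + 3 + 3 + 3.5 + 5 + 6 + 5.5 = 38.5 hours.
By Gamma–Poisson conjugacy, the posterior is Gamma(α + Σx, β + Σt) = Gamma(26 + 241, 5 + 38.5) = Gamma(267, 87/2).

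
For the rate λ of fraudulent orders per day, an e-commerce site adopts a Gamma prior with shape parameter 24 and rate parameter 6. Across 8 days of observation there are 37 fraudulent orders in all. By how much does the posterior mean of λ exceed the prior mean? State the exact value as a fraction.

Total count 37 over total exposure 8 days.
By Gamma–Poisson conjugacy, the posterior is Gamma(α + Σx, β + Σt) = Gamma(24 + 37, 6 + 8) = Gamma(61, 14).
Posterior mean = 61/14 = 61/14; prior mean = 24/6 = 4. Difference = 61/14 − 4 = 5/14.

5/14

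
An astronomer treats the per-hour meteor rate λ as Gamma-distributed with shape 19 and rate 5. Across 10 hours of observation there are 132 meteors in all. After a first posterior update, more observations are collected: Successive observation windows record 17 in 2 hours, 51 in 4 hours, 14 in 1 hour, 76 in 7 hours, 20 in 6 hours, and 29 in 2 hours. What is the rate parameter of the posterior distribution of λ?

37

Total count 132 over total exposure 10 hours.
After the first batch: Gamma(19 + 132, 5 + 10) = Gamma(151, 15).
Total count: 17 + 51 + 14 + 76 + 20 + 29 = 207.
Total exposure: 2 + 4 + 1 + 7 + 6 + 2 = 22 hours.
After the second batch: Gamma(151 + 207, 15 + 22) = Gamma(358, 37).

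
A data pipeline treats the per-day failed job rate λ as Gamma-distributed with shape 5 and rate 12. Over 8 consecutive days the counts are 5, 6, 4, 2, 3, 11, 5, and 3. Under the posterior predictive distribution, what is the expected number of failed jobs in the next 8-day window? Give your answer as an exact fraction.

88/5

Total count: 5 + 6 + 4 + 2 + 3 + 11 + 5 + 3 = 39.
Total exposure: 8 days.
By Gamma–Poisson conjugacy, the posterior is Gamma(α + Σx, β + Σt) = Gamma(5 + 39, 12 + 8) = Gamma(44, 20).
Predictive mean over an 8-day window = T·E[λ|data] = 8·44/20 = 88/5.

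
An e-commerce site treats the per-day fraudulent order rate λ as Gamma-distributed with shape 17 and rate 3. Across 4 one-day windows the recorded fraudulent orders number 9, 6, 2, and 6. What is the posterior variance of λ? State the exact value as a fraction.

40/49

Total count: 9 + 6 + 2 + 6 = 23.
Total exposure: 4 days.
Conjugate update: add total count to the shape and total exposure to the rate, giving Gamma(40, 7).
Posterior variance = α'/β'² = 40/49.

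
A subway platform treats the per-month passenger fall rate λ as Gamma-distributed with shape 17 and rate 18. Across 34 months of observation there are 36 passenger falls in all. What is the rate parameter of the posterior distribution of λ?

Total count 36 over total exposure 34 months.
Gamma(α, β) with Poisson data over total exposure Σt gives posterior Gamma(α+Σx, β+Σt) = Gamma(53, 52).

52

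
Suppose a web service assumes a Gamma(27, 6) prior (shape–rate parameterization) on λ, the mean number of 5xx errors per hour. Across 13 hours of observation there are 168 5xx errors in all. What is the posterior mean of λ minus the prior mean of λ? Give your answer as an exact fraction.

219/38

Total count 168 over total exposure 13 hours.
Posterior: α' = 27 + 168 = 195, β' = 6 + 13 = 19.
Posterior mean = 195/19 = 195/19; prior mean = 27/6 = 9/2. Difference = 195/19 − 9/2 = 219/38.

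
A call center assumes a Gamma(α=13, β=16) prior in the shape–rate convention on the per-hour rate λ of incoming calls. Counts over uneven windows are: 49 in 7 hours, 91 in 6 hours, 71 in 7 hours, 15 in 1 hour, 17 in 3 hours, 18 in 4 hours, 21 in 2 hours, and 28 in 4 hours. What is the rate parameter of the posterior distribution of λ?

Total count: 49 + 91 + 71 + 15 + 17 + 18 + 21 + 28 = 310.
Total exposure: 7 + 6 + 7 + 1 + 3 + 4 + 2 + 4 = 34 hours.
By Gamma–Poisson conjugacy, the posterior is Gamma(α + Σx, β + Σt) = Gamma(13 + 310, 16 + 34) = Gamma(323, 50).

50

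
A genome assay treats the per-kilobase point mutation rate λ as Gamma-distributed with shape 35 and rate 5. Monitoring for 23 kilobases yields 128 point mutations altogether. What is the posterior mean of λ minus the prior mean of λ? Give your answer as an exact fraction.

Total count 128 over total exposure 23 kilobases.
Conjugate update: add total count to the shape and total exposure to the rate, giving Gamma(163, 28).
Posterior mean = 163/28 = 163/28; prior mean = 35/5 = 7. Difference = 163/28 − 7 = -33/28.

-33/28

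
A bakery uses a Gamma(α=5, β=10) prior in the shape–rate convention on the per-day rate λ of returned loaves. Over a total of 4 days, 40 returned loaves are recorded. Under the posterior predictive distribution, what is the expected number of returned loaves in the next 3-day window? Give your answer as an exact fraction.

135/14

Total count 40 over total exposure 4 days.
Gamma(α, β) with Poisson data over total exposure Σt gives posterior Gamma(α+Σx, β+Σt) = Gamma(45, 14).
Predictive mean over a 3-day window = T·E[λ|data] = 3·45/14 = 135/14.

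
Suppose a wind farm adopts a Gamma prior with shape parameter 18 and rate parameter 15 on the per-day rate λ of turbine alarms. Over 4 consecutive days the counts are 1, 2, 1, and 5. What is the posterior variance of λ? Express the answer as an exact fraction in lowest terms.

27/361

Total count: 1 + 2 + 1 + 5 = 9.
Total exposure: 4 days.
By Gamma–Poisson conjugacy, the posterior is Gamma(α + Σx, β + Σt) = Gamma(18 + 9, 15 + 4) = Gamma(27, 19).
Posterior variance = α'/β'² = 27/361.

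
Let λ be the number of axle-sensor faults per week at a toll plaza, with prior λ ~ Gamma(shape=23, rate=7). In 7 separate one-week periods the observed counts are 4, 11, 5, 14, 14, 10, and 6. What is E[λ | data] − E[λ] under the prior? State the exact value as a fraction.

Total count: 4 + 11 + 5 + 14 + 14 + 10 + 6 = 64.
Total exposure: 7 weeks.
The Gamma prior is conjugate for the Poisson rate, so λ | data ~ Gamma(23+64, 7+7) = Gamma(87, 14).
Posterior mean = 87/14 = 87/14; prior mean = 23/7 = 23/7. Difference = 87/14 − 23/7 = 41/14.

41/14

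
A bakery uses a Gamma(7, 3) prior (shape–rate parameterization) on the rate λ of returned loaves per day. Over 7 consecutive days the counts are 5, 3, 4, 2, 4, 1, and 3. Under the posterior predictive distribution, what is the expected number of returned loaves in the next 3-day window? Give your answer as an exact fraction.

Total count: 5 + 3 + 4 + 2 + 4 + 1 + 3 = 22.
Total exposure: 7 days.
Conjugate update: add total count to the shape and total exposure to the rate, giving Gamma(29, 10).
Predictive mean over a 3-day window = T·E[λ|data] = 3·29/10 = 87/10.

87/10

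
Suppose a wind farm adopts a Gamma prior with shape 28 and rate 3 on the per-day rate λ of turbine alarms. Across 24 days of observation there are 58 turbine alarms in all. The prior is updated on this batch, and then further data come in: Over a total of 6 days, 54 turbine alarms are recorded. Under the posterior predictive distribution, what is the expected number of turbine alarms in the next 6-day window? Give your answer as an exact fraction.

280/11

Total count 58 over total exposure 24 days.
After the first batch: Gamma(28 + 58, 3 + 24) = Gamma(86, 27).
Total count 54 over total exposure 6 days.
After the second batch: Gamma(86 + 54, 27 + 6) = Gamma(140, 33).
Predictive mean over a 6-day window = T·E[λ|data] = 6·140/33 = 280/11.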